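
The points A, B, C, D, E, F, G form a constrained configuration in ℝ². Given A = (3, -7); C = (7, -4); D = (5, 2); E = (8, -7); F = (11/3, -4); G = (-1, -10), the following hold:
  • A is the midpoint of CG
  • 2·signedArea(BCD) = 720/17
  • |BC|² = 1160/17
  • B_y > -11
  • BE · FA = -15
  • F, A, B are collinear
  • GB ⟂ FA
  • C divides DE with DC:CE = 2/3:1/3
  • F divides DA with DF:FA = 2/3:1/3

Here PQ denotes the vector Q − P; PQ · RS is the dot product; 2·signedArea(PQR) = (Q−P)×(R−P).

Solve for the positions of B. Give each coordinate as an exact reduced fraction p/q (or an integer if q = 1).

B = (37/17, -182/17)

1. B_x = 37/17  [F, A, B are collinear ∩ GB ⟂ FA]
2. B_y = -182/17  [F, A, B are collinear ∩ GB ⟂ FA]
   → B = (37/17, -182/17)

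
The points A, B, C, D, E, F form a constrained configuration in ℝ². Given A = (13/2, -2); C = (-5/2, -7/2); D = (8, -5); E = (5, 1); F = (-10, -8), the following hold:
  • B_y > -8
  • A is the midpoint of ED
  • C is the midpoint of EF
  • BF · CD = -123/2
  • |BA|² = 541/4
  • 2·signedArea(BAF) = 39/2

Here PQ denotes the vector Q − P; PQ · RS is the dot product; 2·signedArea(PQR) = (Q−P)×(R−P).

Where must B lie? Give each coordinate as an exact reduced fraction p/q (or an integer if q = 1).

B = (-4, -7)

1. B_x = -4  [2·signedArea(BAF) = 39/2 ∩ BF · CD = -123/2]
2. B_y = -7  [2·signedArea(BAF) = 39/2 ∩ BF · CD = -123/2]
   → B = (-4, -7)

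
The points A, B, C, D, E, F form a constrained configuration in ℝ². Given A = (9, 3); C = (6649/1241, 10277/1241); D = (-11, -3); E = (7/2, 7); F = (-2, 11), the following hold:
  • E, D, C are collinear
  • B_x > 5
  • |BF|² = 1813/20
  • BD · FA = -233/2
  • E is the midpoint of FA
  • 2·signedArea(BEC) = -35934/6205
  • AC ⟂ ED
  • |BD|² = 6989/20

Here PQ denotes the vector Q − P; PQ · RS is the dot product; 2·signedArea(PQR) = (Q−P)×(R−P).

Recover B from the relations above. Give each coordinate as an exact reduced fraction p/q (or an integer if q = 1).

1. B_x = 57/10  [2·signedArea(BEC) = -35934/6205 ∩ BD · FA = -233/2]
2. B_y = 27/5  [2·signedArea(BEC) = -35934/6205 ∩ BD · FA = -233/2]
   → B = (57/10, 27/5)

B = (57/10, 27/5)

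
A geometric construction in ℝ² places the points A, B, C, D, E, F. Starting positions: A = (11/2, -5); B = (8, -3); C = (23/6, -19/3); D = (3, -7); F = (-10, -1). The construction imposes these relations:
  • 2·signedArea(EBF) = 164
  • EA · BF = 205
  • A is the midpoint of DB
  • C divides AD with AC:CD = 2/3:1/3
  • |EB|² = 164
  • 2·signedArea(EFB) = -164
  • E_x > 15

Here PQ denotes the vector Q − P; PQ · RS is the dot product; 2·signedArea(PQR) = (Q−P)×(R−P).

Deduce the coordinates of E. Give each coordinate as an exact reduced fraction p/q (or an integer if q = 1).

1. E_x = 16  [2·signedArea(EFB) = -164 ∩ EA · BF = 205]
2. E_y = -13  [2·signedArea(EFB) = -164 ∩ EA · BF = 205]
   → E = (16, -13)

E = (16, -13)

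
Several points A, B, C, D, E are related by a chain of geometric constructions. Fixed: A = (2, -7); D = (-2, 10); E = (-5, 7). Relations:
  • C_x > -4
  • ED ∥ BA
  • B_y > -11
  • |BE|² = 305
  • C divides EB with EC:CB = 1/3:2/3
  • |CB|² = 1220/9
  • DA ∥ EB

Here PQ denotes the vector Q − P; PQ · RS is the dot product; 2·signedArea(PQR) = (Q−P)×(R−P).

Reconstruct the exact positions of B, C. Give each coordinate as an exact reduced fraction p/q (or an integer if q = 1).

B = (-1, -10)
C = (-11/3, 4/3)

1. B_x = -1  [ED ∥ BA ∩ DA ∥ EB]
2. B_y = -10  [ED ∥ BA ∩ DA ∥ EB]
   → B = (-1, -10)
3. C_x = -11/3  [C divides EB with EC:CB = 1/3:2/3]
4. C_y = 4/3  [C divides EB with EC:CB = 1/3:2/3]
   → C = (-11/3, 4/3)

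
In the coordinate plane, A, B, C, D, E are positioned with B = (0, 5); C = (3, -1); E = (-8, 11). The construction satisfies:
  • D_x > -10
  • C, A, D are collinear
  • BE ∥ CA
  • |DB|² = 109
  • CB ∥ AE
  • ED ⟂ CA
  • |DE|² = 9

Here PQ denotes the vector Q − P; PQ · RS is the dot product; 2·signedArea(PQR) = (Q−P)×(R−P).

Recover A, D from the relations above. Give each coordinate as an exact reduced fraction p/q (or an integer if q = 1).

1. A_x = -5  [CB ∥ AE ∩ BE ∥ CA]
2. A_y = 5  [CB ∥ AE ∩ BE ∥ CA]
   → A = (-5, 5)
3. D_x = -49/5  [C, A, D are collinear ∩ ED ⟂ CA]
4. D_y = 43/5  [C, A, D are collinear ∩ ED ⟂ CA]
   → D = (-49/5, 43/5)

A = (-5, 5)
D = (-49/5, 43/5)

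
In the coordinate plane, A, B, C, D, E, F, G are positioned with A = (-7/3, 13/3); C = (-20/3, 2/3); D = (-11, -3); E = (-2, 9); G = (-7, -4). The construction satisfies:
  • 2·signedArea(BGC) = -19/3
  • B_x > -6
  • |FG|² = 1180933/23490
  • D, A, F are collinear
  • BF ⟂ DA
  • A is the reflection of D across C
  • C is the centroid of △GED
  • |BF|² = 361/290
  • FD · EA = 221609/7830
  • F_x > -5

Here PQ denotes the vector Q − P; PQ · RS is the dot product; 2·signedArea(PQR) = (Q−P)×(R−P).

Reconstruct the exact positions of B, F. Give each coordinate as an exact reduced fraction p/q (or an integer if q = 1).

1. F_x = -11459/2610  [D, A, F are collinear ∩ FD · EA = 221609/7830]
2. F_y = 6767/2610  [D, A, F are collinear ∩ FD · EA = 221609/7830]
   → F = (-11459/2610, 6767/2610)
3. B_x = -46/9  [2·signedArea(BGC) = -19/3 ∩ BF ⟂ DA]
4. B_y = 31/9  [2·signedArea(BGC) = -19/3 ∩ BF ⟂ DA]
   → B = (-46/9, 31/9)

B = (-46/9, 31/9)
F = (-11459/2610, 6767/2610)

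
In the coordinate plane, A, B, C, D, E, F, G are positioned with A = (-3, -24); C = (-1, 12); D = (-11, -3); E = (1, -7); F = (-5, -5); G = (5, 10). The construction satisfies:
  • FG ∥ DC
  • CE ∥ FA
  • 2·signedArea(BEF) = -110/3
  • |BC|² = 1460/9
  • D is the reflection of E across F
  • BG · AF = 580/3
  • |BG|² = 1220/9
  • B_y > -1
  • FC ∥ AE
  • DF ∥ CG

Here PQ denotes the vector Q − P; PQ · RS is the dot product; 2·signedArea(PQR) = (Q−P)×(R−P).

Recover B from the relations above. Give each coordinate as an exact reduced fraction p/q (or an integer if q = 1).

1. B_x = 1/3  [BG · AF = 580/3 ∩ 2·signedArea(BEF) = -110/3]
2. B_y = -2/3  [BG · AF = 580/3 ∩ 2·signedArea(BEF) = -110/3]
   → B = (1/3, -2/3)

B = (1/3, -2/3)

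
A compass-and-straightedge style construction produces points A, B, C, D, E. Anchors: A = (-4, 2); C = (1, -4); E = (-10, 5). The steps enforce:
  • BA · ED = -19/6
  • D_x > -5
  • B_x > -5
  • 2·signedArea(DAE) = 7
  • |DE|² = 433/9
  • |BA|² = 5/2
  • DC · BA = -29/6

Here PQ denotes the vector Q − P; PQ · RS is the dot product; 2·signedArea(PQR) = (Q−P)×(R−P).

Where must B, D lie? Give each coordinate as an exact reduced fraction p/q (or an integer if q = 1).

1. D_x = -13/3  [line -3·x + -6·y + -7 = 0 ∩ |DE|² = 433/9]
2. D_y = 1  [line -3·x + -6·y + -7 = 0 ∩ |DE|² = 433/9]
   → D = (-13/3, 1)
3. B_x = -9/2  [BA · ED = -19/6 ∩ DC · BA = -29/6]
4. B_y = 1/2  [BA · ED = -19/6 ∩ DC · BA = -29/6]
   → B = (-9/2, 1/2)

B = (-9/2, 1/2)
D = (-13/3, 1)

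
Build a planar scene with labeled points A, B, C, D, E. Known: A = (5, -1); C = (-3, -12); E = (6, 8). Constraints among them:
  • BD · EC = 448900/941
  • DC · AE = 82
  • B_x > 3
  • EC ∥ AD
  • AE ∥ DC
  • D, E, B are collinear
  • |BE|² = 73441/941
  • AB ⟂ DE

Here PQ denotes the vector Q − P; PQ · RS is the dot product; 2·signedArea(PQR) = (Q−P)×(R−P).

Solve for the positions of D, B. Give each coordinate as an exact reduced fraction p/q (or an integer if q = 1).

B = (2936/941, -331/941)
D = (-4, -21)

1. D_x = -4  [AE ∥ DC ∩ EC ∥ AD]
2. D_y = -21  [AE ∥ DC ∩ EC ∥ AD]
   → D = (-4, -21)
3. B_x = 2936/941  [D, E, B are collinear ∩ AB ⟂ DE]
4. B_y = -331/941  [D, E, B are collinear ∩ AB ⟂ DE]
   → B = (2936/941, -331/941)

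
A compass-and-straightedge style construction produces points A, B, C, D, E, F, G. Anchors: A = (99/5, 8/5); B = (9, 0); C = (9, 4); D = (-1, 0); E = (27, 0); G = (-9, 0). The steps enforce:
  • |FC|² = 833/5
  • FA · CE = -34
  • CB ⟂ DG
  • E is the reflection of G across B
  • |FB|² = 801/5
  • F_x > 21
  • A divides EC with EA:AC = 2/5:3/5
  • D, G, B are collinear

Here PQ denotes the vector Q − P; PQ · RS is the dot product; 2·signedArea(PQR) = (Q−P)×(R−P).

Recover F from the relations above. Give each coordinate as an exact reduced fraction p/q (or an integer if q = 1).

1. F_x = 108/5  [line -18·x + 4·y + 384 = 0 ∩ |FB|² = 801/5]
2. F_y = 6/5  [line -18·x + 4·y + 384 = 0 ∩ |FB|² = 801/5]
   → F = (108/5, 6/5)

F = (108/5, 6/5)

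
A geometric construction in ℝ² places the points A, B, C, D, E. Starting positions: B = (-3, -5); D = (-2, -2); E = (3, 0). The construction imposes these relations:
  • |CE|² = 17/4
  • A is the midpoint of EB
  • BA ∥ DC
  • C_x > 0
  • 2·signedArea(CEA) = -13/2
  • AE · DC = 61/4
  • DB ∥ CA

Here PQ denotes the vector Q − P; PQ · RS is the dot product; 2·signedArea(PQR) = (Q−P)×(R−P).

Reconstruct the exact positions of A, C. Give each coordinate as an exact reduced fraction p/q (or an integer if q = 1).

1. A_x = 0  [A is the midpoint of EB]
2. A_y = -5/2  [A is the midpoint of EB]
   → A = (0, -5/2)
3. C_x = 1  [DB ∥ CA ∩ BA ∥ DC]
4. C_y = 1/2  [DB ∥ CA ∩ BA ∥ DC]
   → C = (1, 1/2)

A = (0, -5/2)
C = (1, 1/2)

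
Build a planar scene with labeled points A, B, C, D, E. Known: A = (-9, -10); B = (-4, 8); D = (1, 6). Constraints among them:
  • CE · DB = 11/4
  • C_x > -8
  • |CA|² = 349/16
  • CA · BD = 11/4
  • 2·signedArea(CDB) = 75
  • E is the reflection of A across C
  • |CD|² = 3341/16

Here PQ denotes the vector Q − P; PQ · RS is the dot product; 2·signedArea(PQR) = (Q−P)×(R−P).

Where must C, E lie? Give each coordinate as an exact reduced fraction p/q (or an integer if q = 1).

C = (-31/4, -11/2)
E = (-13/2, -1)

1. C_x = -31/4  [CA · BD = 11/4 ∩ 2·signedArea(CDB) = 75]
2. C_y = -11/2  [CA · BD = 11/4 ∩ 2·signedArea(CDB) = 75]
   → C = (-31/4, -11/2)
3. E_x = -13/2  [CE · DB = 11/4 ∩ E is the reflection of A across C]
4. E_y = -1  [CE · DB = 11/4 ∩ E is the reflection of A across C]
   → E = (-13/2, -1)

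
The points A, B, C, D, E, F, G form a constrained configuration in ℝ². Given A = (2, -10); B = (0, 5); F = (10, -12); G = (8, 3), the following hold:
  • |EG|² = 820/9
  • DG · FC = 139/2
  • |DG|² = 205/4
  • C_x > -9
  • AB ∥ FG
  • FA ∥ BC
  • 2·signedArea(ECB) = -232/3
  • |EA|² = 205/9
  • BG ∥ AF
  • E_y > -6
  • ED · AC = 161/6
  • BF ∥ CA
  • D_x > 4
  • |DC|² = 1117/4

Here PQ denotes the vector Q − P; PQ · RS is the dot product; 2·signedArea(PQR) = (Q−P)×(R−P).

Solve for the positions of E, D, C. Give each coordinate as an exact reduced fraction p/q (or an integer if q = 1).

1. C_x = -8  [BF ∥ CA ∩ FA ∥ BC]
2. C_y = 7  [BF ∥ CA ∩ FA ∥ BC]
   → C = (-8, 7)
3. E_x = 4  [line 2·x + 8·y + 112/3 = 0 ∩ |EG|² = 820/9]
4. E_y = -17/3  [line 2·x + 8·y + 112/3 = 0 ∩ |EG|² = 820/9]
   → E = (4, -17/3)
5. D_x = 5  [DG · FC = 139/2 ∩ ED · AC = 161/6]
6. D_y = -7/2  [DG · FC = 139/2 ∩ ED · AC = 161/6]
   → D = (5, -7/2)

C = (-8, 7)
D = (5, -7/2)
E = (4, -17/3)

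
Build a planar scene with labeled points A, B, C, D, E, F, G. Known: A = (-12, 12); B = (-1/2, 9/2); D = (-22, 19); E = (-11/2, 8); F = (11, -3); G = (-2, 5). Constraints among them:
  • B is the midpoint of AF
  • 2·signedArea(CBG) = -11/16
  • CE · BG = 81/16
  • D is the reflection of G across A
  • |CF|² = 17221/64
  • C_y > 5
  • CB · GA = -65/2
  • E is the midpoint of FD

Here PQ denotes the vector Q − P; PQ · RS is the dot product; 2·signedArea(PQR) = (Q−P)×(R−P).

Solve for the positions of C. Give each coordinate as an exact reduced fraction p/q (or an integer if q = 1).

1. C_x = -23/8  [2·signedArea(CBG) = -11/16 ∩ CE · BG = 81/16]
2. C_y = 23/4  [2·signedArea(CBG) = -11/16 ∩ CE · BG = 81/16]
   → C = (-23/8, 23/4)

C = (-23/8, 23/4)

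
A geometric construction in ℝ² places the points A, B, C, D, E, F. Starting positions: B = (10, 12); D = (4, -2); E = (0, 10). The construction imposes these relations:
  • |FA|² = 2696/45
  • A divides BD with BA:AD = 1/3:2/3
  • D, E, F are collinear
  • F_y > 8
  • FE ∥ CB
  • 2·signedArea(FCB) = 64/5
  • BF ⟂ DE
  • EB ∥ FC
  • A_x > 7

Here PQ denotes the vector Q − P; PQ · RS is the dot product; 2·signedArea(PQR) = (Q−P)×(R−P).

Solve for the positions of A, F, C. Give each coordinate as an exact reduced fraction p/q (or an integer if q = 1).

1. A_x = 8  [A divides BD with BA:AD = 1/3:2/3]
2. A_y = 22/3  [A divides BD with BA:AD = 1/3:2/3]
   → A = (8, 22/3)
3. F_x = 2/5  [D, E, F are collinear ∩ BF ⟂ DE]
4. F_y = 44/5  [D, E, F are collinear ∩ BF ⟂ DE]
   → F = (2/5, 44/5)
5. C_x = 52/5  [FE ∥ CB ∩ EB ∥ FC]
6. C_y = 54/5  [FE ∥ CB ∩ EB ∥ FC]
   → C = (52/5, 54/5)

A = (8, 22/3)
C = (52/5, 54/5)
F = (2/5, 44/5)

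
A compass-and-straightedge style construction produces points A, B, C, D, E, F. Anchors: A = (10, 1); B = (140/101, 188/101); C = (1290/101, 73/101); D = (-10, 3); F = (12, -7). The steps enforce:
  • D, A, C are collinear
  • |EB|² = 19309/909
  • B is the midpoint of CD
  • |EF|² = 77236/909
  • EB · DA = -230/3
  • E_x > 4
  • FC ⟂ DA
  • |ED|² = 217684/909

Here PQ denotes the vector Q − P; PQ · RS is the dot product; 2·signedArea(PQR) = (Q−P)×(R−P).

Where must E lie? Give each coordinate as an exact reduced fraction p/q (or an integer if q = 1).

E = (1492/303, -331/303)

1. E_x = 1492/303  [line -20·x + 2·y + 302/3 = 0 ∩ |EF|² = 77236/909]
2. E_y = -331/303  [line -20·x + 2·y + 302/3 = 0 ∩ |EF|² = 77236/909]
   → E = (1492/303, -331/303)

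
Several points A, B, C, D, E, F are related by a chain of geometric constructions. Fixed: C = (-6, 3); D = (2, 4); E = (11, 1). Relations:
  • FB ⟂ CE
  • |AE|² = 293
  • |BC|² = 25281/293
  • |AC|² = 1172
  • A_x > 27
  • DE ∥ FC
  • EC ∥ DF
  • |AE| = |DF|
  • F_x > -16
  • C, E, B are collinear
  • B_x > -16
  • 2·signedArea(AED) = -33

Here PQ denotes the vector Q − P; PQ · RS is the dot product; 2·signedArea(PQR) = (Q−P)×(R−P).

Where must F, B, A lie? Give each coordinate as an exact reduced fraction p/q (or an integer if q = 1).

1. F_x = -15  [DE ∥ FC ∩ EC ∥ DF]
2. F_y = 6  [DE ∥ FC ∩ EC ∥ DF]
   → F = (-15, 6)
3. B_x = -4461/293  [C, E, B are collinear ∩ FB ⟂ CE]
4. B_y = 1197/293  [C, E, B are collinear ∩ FB ⟂ CE]
   → B = (-4461/293, 1197/293)
5. A_x = 28  [line -3·x + -9·y + 75 = 0 ∩ |AE|² = 293]
6. A_y = -1  [line -3·x + -9·y + 75 = 0 ∩ |AE|² = 293]
   → A = (28, -1)

A = (28, -1)
B = (-4461/293, 1197/293)
F = (-15, 6)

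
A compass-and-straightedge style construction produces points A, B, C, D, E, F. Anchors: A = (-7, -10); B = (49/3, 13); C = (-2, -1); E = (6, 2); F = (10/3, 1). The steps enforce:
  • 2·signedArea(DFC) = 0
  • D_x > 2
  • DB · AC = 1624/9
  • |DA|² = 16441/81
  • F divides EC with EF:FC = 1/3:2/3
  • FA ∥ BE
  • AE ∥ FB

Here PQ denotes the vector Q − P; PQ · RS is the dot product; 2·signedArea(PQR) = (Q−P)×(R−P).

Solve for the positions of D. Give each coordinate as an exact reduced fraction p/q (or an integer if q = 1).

D = (22/9, 2/3)

1. D_x = 22/9  [2·signedArea(DFC) = 0 ∩ DB · AC = 1624/9]
2. D_y = 2/3  [2·signedArea(DFC) = 0 ∩ DB · AC = 1624/9]
   → D = (22/9, 2/3)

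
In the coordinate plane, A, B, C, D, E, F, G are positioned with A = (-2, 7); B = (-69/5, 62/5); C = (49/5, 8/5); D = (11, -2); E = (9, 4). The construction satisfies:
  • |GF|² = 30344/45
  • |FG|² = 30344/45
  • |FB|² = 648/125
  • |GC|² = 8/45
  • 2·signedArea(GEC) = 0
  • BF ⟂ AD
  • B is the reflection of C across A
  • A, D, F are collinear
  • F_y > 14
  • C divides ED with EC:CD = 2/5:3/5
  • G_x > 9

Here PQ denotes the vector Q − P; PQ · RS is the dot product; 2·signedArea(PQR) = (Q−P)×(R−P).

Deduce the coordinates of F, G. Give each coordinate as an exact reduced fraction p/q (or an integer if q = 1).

1. F_x = -1563/125  [A, D, F are collinear ∩ BF ⟂ AD]
2. F_y = 1784/125  [A, D, F are collinear ∩ BF ⟂ AD]
   → F = (-1563/125, 1784/125)
3. G_x = 149/15  [line 12/5·x + 4/5·y + -124/5 = 0 ∩ |FG|² = 30344/45]
4. G_y = 6/5  [line 12/5·x + 4/5·y + -124/5 = 0 ∩ |FG|² = 30344/45]
   → G = (149/15, 6/5)

F = (-1563/125, 1784/125)
G = (149/15, 6/5)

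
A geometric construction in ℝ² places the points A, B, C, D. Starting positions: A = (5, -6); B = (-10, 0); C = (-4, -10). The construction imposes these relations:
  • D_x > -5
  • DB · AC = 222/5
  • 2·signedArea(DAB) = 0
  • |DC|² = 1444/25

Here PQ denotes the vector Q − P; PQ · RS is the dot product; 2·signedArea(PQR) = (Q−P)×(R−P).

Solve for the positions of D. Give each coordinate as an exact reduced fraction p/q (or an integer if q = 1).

D = (-4, -12/5)

1. D_x = -4  [2·signedArea(DAB) = 0 ∩ DB · AC = 222/5]
2. D_y = -12/5  [2·signedArea(DAB) = 0 ∩ DB · AC = 222/5]
   → D = (-4, -12/5)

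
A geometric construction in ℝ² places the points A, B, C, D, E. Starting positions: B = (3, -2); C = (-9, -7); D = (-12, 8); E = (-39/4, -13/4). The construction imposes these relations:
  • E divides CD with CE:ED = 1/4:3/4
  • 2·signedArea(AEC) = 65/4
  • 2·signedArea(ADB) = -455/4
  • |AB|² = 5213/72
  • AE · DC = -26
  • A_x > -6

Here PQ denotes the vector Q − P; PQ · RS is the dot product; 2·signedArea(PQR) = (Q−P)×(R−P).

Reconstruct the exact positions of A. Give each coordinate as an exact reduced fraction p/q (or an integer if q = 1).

1. A_x = -21/4  [2·signedArea(AEC) = 65/4 ∩ 2·signedArea(ADB) = -455/4]
2. A_y = -49/12  [2·signedArea(AEC) = 65/4 ∩ 2·signedArea(ADB) = -455/4]
   → A = (-21/4, -49/12)

A = (-21/4, -49/12)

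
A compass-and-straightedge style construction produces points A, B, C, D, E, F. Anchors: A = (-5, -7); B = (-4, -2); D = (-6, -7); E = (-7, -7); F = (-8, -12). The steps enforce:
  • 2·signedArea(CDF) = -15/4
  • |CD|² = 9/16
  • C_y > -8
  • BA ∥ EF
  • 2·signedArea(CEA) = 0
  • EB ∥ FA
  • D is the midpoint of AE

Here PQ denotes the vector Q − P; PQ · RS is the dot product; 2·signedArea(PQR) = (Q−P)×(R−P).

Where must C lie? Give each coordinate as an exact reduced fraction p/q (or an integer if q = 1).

1. C_x = -27/4  [2·signedArea(CEA) = 0 ∩ 2·signedArea(CDF) = -15/4]
2. C_y = -7  [2·signedArea(CEA) = 0 ∩ 2·signedArea(CDF) = -15/4]
   → C = (-27/4, -7)

C = (-27/4, -7)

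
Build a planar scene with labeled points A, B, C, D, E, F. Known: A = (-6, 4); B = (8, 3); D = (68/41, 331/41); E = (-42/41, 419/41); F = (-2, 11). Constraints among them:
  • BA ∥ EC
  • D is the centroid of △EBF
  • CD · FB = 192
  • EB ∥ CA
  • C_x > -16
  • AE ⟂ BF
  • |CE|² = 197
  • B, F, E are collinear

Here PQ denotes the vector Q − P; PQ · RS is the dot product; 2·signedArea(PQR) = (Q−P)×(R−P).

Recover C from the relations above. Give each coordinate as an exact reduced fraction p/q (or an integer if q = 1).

1. C_x = -616/41  [EB ∥ CA ∩ BA ∥ EC]
2. C_y = 460/41  [EB ∥ CA ∩ BA ∥ EC]
   → C = (-616/41, 460/41)

C = (-616/41, 460/41)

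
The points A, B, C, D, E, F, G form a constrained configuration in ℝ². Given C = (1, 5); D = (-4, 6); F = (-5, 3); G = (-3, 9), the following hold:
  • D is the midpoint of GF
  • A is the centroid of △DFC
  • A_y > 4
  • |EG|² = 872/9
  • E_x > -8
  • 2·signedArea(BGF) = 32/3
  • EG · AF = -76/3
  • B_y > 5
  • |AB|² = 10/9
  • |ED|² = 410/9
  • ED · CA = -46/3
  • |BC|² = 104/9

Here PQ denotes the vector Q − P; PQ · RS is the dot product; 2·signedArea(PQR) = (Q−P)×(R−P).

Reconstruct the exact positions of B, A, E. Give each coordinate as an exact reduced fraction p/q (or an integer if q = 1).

1. A_x = -8/3  [A is the centroid of △DFC]
2. A_y = 14/3  [A is the centroid of △DFC]
   → A = (-8/3, 14/3)
3. E_x = -23/3  [ED · CA = -46/3 ∩ EG · AF = -76/3]
4. E_y = 1/3  [ED · CA = -46/3 ∩ EG · AF = -76/3]
   → E = (-23/3, 1/3)
5. B_x = -7/3  [line 6·x + -2·y + 76/3 = 0 ∩ |AB|² = 10/9]
6. B_y = 17/3  [line 6·x + -2·y + 76/3 = 0 ∩ |AB|² = 10/9]
   → B = (-7/3, 17/3)

A = (-8/3, 14/3)
B = (-7/3, 17/3)
E = (-23/3, 1/3)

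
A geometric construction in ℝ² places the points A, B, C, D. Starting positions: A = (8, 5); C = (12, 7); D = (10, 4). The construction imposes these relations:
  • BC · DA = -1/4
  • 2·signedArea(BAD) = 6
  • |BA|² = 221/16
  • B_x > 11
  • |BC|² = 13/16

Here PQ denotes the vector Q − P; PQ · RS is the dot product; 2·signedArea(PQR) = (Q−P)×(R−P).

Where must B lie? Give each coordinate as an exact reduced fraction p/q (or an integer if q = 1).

1. B_x = 23/2  [BC · DA = -1/4 ∩ 2·signedArea(BAD) = 6]
2. B_y = 25/4  [BC · DA = -1/4 ∩ 2·signedArea(BAD) = 6]
   → B = (23/2, 25/4)

B = (23/2, 25/4)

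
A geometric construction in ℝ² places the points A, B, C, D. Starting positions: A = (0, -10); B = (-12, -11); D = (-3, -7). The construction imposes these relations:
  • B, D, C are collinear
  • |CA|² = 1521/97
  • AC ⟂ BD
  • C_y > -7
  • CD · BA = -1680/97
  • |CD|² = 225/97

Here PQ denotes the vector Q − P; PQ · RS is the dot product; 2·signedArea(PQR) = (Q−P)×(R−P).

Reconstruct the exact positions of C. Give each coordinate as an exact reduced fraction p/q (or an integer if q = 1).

1. C_x = -156/97  [B, D, C are collinear ∩ AC ⟂ BD]
2. C_y = -619/97  [B, D, C are collinear ∩ AC ⟂ BD]
   → C = (-156/97, -619/97)

C = (-156/97, -619/97)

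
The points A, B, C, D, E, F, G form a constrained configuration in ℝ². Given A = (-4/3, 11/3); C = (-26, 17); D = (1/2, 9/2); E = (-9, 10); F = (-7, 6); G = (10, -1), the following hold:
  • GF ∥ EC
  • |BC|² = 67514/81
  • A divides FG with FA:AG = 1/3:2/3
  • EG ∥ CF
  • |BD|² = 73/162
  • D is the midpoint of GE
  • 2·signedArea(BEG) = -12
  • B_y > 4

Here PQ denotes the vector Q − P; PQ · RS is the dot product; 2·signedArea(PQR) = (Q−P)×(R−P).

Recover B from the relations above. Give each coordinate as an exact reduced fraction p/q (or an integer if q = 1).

B = (-1/9, 38/9)

1. B_x = -1/9  [line 11·x + 19·y + -79 = 0 ∩ |BD|² = 73/162]
2. B_y = 38/9  [line 11·x + 19·y + -79 = 0 ∩ |BD|² = 73/162]
   → B = (-1/9, 38/9)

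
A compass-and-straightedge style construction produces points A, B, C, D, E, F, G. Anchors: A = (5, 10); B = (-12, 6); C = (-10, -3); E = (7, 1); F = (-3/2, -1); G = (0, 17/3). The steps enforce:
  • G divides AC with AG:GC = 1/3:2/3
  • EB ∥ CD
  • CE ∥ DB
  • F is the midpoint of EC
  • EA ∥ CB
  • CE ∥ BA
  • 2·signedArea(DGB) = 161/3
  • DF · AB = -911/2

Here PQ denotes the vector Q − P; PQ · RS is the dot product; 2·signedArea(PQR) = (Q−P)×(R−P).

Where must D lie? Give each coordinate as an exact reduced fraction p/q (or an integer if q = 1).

D = (-29, 2)

1. D_x = -29  [CE ∥ DB ∩ EB ∥ CD]
2. D_y = 2  [CE ∥ DB ∩ EB ∥ CD]
   → D = (-29, 2)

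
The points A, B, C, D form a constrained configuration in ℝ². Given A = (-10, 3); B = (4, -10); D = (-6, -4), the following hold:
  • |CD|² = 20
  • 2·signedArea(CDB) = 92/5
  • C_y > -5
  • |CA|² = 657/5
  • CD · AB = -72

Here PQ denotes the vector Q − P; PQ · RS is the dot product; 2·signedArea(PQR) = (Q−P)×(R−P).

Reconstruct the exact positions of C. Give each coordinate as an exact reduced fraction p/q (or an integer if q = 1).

C = (-8/5, -24/5)

1. C_x = -8/5  [CD · AB = -72 ∩ 2·signedArea(CDB) = 92/5]
2. C_y = -24/5  [CD · AB = -72 ∩ 2·signedArea(CDB) = 92/5]
   → C = (-8/5, -24/5)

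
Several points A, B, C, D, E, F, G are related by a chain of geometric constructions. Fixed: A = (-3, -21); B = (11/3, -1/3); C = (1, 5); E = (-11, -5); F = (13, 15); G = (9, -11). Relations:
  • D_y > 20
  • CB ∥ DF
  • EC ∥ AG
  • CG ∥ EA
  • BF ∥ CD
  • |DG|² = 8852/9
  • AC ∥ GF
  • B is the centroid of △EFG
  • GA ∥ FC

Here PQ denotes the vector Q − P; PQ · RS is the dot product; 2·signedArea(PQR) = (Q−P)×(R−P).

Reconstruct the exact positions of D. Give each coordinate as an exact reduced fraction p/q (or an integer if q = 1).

D = (31/3, 61/3)

1. D_x = 31/3  [CB ∥ DF ∩ BF ∥ CD]
2. D_y = 61/3  [CB ∥ DF ∩ BF ∥ CD]
   → D = (31/3, 61/3)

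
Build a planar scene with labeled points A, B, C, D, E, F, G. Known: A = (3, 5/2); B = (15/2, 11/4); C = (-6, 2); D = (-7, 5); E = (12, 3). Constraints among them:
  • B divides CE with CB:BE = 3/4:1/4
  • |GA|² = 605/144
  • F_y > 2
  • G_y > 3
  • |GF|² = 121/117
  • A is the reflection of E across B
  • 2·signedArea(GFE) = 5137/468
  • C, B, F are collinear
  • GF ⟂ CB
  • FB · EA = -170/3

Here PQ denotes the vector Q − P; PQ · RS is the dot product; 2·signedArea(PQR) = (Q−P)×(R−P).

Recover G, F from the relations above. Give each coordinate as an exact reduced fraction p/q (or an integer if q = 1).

1. F_x = 159/130  [C, B, F are collinear ∩ FB · EA = -170/3]
2. F_y = 1873/780  [C, B, F are collinear ∩ FB · EA = -170/3]
   → F = (159/130, 1873/780)
3. G_x = 7/6  [2·signedArea(GFE) = 5137/468 ∩ GF ⟂ CB]
4. G_y = 41/12  [2·signedArea(GFE) = 5137/468 ∩ GF ⟂ CB]
   → G = (7/6, 41/12)

F = (159/130, 1873/780)
G = (7/6, 41/12)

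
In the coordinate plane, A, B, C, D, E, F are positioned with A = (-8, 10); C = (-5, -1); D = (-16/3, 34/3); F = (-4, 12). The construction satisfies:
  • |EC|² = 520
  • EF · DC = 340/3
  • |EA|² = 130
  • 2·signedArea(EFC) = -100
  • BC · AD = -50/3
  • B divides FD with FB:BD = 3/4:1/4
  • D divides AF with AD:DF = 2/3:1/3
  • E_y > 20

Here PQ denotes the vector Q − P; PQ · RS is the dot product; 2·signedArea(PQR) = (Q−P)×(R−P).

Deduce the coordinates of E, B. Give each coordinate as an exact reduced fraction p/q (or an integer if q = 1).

B = (-5, 23/2)
E = (-11, 21)

1. E_x = -11  [2·signedArea(EFC) = -100 ∩ EF · DC = 340/3]
2. E_y = 21  [2·signedArea(EFC) = -100 ∩ EF · DC = 340/3]
   → E = (-11, 21)
3. B_x = -5  [B divides FD with FB:BD = 3/4:1/4]
4. B_y = 23/2  [B divides FD with FB:BD = 3/4:1/4]
   → B = (-5, 23/2)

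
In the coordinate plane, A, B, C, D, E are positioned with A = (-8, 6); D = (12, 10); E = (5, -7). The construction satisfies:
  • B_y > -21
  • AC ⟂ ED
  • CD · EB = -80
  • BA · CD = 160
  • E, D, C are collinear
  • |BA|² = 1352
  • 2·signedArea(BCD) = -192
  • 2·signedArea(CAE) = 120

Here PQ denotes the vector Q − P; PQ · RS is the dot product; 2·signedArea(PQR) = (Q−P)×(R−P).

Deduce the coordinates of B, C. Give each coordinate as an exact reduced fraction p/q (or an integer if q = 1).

1. C_x = 100/13  [E, D, C are collinear ∩ AC ⟂ ED]
2. C_y = -6/13  [E, D, C are collinear ∩ AC ⟂ ED]
   → C = (100/13, -6/13)
3. B_x = 18  [2·signedArea(BCD) = -192 ∩ CD · EB = -80]
4. B_y = -20  [2·signedArea(BCD) = -192 ∩ CD · EB = -80]
   → B = (18, -20)

B = (18, -20)
C = (100/13, -6/13)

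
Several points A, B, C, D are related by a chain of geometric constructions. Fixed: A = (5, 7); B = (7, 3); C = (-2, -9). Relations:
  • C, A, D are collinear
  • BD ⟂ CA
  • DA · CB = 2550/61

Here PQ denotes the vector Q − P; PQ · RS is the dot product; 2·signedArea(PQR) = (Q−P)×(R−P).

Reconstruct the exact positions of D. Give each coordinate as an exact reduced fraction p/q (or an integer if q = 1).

1. D_x = 235/61  [C, A, D are collinear ∩ BD ⟂ CA]
2. D_y = 267/61  [C, A, D are collinear ∩ BD ⟂ CA]
   → D = (235/61, 267/61)

D = (235/61, 267/61)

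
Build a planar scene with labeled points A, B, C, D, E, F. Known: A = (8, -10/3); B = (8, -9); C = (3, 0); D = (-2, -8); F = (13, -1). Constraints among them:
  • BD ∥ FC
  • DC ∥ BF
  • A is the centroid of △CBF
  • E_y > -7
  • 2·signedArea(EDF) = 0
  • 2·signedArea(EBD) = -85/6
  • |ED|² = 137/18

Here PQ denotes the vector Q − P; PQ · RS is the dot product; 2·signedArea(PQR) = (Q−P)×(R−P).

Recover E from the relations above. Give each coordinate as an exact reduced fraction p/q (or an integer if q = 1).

E = (1/2, -41/6)

1. E_x = 1/2  [2·signedArea(EDF) = 0 ∩ 2·signedArea(EBD) = -85/6]
2. E_y = -41/6  [2·signedArea(EDF) = 0 ∩ 2·signedArea(EBD) = -85/6]
   → E = (1/2, -41/6)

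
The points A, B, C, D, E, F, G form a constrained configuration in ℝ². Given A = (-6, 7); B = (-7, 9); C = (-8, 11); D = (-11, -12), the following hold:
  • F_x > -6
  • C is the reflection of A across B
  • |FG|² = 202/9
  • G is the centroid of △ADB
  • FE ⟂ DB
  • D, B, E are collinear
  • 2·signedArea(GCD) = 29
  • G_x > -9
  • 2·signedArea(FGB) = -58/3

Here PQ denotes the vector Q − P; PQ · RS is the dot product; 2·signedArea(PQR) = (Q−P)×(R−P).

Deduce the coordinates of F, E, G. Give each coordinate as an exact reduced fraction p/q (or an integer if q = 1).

E = (-3503/457, 2517/457)
F = (-5, 5)
G = (-8, 4/3)

1. G_x = -8  [G is the centroid of △ADB]
2. G_y = 4/3  [G is the centroid of △ADB]
   → G = (-8, 4/3)
3. F_x = -5  [line -23/3·x + 1·y + -130/3 = 0 ∩ |FG|² = 202/9]
4. F_y = 5  [line -23/3·x + 1·y + -130/3 = 0 ∩ |FG|² = 202/9]
   → F = (-5, 5)
5. E_x = -3503/457  [D, B, E are collinear ∩ FE ⟂ DB]
6. E_y = 2517/457  [D, B, E are collinear ∩ FE ⟂ DB]
   → E = (-3503/457, 2517/457)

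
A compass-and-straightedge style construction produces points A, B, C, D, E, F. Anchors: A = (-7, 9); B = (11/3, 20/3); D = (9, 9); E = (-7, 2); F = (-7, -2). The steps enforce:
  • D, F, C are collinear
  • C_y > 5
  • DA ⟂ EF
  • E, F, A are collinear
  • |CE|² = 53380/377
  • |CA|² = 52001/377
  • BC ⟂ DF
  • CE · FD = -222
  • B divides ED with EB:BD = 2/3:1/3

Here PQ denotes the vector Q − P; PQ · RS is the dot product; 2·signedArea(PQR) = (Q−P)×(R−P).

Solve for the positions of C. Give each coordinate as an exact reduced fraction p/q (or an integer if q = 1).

1. C_x = 1617/377  [D, F, C are collinear ∩ BC ⟂ DF]
2. C_y = 2172/377  [D, F, C are collinear ∩ BC ⟂ DF]
   → C = (1617/377, 2172/377)

C = (1617/377, 2172/377)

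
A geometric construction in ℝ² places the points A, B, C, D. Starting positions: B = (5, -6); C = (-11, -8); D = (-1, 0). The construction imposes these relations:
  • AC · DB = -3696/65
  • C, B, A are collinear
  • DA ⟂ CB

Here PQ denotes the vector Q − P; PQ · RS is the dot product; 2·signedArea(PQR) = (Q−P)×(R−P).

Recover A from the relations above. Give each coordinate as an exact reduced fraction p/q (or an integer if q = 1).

A = (-11/65, -432/65)

1. A_x = -11/65  [C, B, A are collinear ∩ DA ⟂ CB]
2. A_y = -432/65  [C, B, A are collinear ∩ DA ⟂ CB]
   → A = (-11/65, -432/65)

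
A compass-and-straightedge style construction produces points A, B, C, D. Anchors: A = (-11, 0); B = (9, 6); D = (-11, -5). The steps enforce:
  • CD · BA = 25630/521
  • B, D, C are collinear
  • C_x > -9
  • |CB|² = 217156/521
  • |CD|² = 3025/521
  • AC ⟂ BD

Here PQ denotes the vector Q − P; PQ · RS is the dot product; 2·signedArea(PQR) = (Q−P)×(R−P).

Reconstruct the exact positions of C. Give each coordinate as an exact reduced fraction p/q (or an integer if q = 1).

C = (-4631/521, -2000/521)

1. C_x = -4631/521  [B, D, C are collinear ∩ AC ⟂ BD]
2. C_y = -2000/521  [B, D, C are collinear ∩ AC ⟂ BD]
   → C = (-4631/521, -2000/521)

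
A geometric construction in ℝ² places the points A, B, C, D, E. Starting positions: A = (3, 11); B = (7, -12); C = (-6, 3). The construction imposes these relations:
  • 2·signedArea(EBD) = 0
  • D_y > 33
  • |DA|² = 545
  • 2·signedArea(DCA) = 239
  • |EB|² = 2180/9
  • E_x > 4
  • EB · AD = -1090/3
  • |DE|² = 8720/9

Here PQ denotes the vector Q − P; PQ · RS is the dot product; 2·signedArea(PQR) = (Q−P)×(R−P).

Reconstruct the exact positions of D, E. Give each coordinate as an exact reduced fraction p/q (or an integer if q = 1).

1. D_x = -1  [line -8·x + 9·y + -314 = 0 ∩ |DA|² = 545]
2. D_y = 34  [line -8·x + 9·y + -314 = 0 ∩ |DA|² = 545]
   → D = (-1, 34)
3. E_x = 13/3  [2·signedArea(EBD) = 0 ∩ EB · AD = -1090/3]
4. E_y = 10/3  [2·signedArea(EBD) = 0 ∩ EB · AD = -1090/3]
   → E = (13/3, 10/3)

D = (-1, 34)
E = (13/3, 10/3)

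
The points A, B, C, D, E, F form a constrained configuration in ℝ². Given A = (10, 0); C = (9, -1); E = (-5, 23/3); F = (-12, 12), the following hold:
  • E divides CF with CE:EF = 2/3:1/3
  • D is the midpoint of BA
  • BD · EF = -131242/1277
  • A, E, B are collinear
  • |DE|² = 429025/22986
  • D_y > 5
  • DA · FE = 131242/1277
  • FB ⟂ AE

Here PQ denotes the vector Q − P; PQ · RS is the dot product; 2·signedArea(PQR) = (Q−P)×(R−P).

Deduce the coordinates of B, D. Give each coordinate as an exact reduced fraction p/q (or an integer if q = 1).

B = (-15715/1277, 14559/1277)
D = (-2945/2554, 14559/2554)

1. B_x = -15715/1277  [A, E, B are collinear ∩ FB ⟂ AE]
2. B_y = 14559/1277  [A, E, B are collinear ∩ FB ⟂ AE]
   → B = (-15715/1277, 14559/1277)
3. D_x = -2945/2554  [D is the midpoint of BA]
4. D_y = 14559/2554  [D is the midpoint of BA]
   → D = (-2945/2554, 14559/2554)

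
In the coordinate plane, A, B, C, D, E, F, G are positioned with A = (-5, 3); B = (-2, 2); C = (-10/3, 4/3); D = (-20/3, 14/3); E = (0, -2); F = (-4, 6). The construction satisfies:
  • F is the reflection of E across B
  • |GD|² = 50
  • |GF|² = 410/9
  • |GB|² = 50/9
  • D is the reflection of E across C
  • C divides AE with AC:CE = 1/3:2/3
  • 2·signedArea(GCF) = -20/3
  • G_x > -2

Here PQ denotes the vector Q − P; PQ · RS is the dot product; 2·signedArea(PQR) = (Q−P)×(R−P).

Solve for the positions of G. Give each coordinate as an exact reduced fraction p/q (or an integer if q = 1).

G = (-5/3, -1/3)

1. G_x = -5/3  [line -14/3·x + -2/3·y + -8 = 0 ∩ |GB|² = 50/9]
2. G_y = -1/3  [line -14/3·x + -2/3·y + -8 = 0 ∩ |GB|² = 50/9]
   → G = (-5/3, -1/3)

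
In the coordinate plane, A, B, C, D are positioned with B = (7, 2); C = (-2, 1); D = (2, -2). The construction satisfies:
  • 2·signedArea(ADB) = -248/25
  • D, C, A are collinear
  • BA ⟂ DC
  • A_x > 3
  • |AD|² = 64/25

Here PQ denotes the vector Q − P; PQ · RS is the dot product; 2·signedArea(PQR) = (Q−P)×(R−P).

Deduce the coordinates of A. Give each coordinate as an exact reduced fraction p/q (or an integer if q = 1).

1. A_x = 82/25  [D, C, A are collinear ∩ BA ⟂ DC]
2. A_y = -74/25  [D, C, A are collinear ∩ BA ⟂ DC]
   → A = (82/25, -74/25)

A = (82/25, -74/25)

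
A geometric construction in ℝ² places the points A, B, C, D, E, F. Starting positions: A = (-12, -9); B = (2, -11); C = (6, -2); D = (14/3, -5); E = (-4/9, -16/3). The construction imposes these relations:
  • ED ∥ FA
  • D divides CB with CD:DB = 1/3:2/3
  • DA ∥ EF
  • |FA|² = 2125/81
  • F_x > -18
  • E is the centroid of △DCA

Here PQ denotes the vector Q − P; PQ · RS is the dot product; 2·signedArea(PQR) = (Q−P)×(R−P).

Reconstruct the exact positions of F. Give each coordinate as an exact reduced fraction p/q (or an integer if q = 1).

F = (-154/9, -28/3)

1. F_x = -154/9  [ED ∥ FA ∩ DA ∥ EF]
2. F_y = -28/3  [ED ∥ FA ∩ DA ∥ EF]
   → F = (-154/9, -28/3)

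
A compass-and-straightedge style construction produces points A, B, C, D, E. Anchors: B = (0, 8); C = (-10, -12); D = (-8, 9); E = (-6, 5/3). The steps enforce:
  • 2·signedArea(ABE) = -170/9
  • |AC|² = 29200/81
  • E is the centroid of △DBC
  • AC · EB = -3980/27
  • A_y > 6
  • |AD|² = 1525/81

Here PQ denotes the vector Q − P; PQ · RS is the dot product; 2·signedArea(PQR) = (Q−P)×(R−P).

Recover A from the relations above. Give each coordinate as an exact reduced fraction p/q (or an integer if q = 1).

1. A_x = -14/3  [AC · EB = -3980/27 ∩ 2·signedArea(ABE) = -170/9]
2. A_y = 56/9  [AC · EB = -3980/27 ∩ 2·signedArea(ABE) = -170/9]
   → A = (-14/3, 56/9)

A = (-14/3, 56/9)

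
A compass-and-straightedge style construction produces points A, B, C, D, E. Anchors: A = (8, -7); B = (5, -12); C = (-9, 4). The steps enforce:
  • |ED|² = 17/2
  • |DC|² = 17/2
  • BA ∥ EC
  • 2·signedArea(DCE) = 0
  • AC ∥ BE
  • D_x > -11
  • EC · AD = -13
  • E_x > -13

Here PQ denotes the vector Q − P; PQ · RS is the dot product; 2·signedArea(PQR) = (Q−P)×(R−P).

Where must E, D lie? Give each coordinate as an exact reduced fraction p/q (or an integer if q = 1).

D = (-21/2, 3/2)
E = (-12, -1)

1. E_x = -12  [BA ∥ EC ∩ AC ∥ BE]
2. E_y = -1  [BA ∥ EC ∩ AC ∥ BE]
   → E = (-12, -1)
3. D_x = -21/2  [2·signedArea(DCE) = 0 ∩ EC · AD = -13]
4. D_y = 3/2  [2·signedArea(DCE) = 0 ∩ EC · AD = -13]
   → D = (-21/2, 3/2)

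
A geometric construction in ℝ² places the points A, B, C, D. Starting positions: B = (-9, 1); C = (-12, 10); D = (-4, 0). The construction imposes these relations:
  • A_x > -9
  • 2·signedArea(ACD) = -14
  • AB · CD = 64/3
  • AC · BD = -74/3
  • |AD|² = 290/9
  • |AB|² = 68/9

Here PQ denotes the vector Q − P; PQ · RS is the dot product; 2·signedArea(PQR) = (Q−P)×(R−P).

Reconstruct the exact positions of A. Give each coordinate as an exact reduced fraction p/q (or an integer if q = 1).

A = (-25/3, 11/3)

1. A_x = -25/3  [AB · CD = 64/3 ∩ AC · BD = -74/3]
2. A_y = 11/3  [AB · CD = 64/3 ∩ AC · BD = -74/3]
   → A = (-25/3, 11/3)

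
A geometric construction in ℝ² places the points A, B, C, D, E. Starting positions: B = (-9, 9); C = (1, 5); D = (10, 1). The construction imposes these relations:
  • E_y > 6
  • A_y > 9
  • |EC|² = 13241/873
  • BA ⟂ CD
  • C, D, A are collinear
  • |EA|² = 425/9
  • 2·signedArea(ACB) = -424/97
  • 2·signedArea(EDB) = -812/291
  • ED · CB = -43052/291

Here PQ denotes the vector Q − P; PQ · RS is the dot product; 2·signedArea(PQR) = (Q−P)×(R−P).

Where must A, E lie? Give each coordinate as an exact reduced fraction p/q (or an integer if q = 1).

A = (-857/97, 909/97)
E = (-760/291, 1879/291)

1. A_x = -857/97  [C, D, A are collinear ∩ BA ⟂ CD]
2. A_y = 909/97  [C, D, A are collinear ∩ BA ⟂ CD]
   → A = (-857/97, 909/97)
3. E_x = -760/291  [ED · CB = -43052/291 ∩ 2·signedArea(EDB) = -812/291]
4. E_y = 1879/291  [ED · CB = -43052/291 ∩ 2·signedArea(EDB) = -812/291]
   → E = (-760/291, 1879/291)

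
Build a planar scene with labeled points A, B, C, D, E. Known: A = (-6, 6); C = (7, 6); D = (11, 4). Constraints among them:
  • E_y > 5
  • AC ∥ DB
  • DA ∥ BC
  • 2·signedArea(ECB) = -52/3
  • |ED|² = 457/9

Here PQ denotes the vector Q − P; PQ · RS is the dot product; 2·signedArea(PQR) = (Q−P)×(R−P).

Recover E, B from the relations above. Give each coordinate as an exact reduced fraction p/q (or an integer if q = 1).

B = (24, 4)
E = (4, 16/3)

1. B_x = 24  [DA ∥ BC ∩ AC ∥ DB]
2. B_y = 4  [DA ∥ BC ∩ AC ∥ DB]
   → B = (24, 4)
3. E_x = 4  [line 2·x + 17·y + -296/3 = 0 ∩ |ED|² = 457/9]
4. E_y = 16/3  [line 2·x + 17·y + -296/3 = 0 ∩ |ED|² = 457/9]
   → E = (4, 16/3)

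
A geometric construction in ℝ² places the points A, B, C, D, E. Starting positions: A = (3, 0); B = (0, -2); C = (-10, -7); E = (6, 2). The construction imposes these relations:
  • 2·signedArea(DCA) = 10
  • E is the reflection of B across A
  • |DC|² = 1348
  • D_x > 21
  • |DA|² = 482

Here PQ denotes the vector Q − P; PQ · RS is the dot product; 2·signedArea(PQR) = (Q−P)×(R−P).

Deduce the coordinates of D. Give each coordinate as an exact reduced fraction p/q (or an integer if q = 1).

D = (22, 11)

1. D_x = 22  [line -7·x + 13·y + 11 = 0 ∩ |DC|² = 1348]
2. D_y = 11  [line -7·x + 13·y + 11 = 0 ∩ |DC|² = 1348]
   → D = (22, 11)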